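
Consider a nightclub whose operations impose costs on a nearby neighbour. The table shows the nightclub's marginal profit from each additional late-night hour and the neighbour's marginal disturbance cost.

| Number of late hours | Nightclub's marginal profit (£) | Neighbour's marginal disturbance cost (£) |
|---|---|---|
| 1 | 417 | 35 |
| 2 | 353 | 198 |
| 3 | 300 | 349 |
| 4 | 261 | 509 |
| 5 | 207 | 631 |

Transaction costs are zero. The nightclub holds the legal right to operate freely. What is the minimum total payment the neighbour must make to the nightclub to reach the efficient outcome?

Left alone the nightclub would choose level 5 (marginal profit stays positive).
Efficient level: k* = 2 (marginal profit ≥ marginal disturbance cost through 2).
The neighbour must at least cover the nightclub's forgone profit from cutting 5→2: 300 + 261 + 207 = 768.

£768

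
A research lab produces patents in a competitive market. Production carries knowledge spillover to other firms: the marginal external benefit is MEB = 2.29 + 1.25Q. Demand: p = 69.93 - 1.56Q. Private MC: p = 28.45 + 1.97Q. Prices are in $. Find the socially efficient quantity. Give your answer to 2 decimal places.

Social marginal cost = private MC − MEB = 26.16 + 0.72Q.
Set SMC = demand: 26.16 + 0.72Q = 69.93 - 1.56Q → Q* = 19.1974.

Q* = 19.20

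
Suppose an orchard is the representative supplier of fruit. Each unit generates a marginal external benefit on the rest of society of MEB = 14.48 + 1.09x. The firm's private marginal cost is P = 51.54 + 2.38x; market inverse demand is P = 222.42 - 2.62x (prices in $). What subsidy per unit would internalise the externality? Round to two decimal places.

Social marginal cost = private MC − MEB = 37.06 + 1.29x.
Set SMC = demand: 37.06 + 1.29x = 222.42 - 2.62x → x* = 47.4066.
The Pigouvian subsidy equals MEB at x*: 14.48 + 1.09×47.4066 = 66.1532.

subsidy = $66.15 per unit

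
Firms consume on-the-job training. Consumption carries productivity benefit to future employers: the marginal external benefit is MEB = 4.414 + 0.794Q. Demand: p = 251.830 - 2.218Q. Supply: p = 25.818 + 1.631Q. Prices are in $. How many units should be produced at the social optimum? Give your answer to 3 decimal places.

Social marginal benefit = demand + MEB = 256.244 - 1.424Q.
Set SMB = MC: 256.244 - 1.424Q = 25.818 + 1.631Q → Q* = 75.4259.

Q* = 75.426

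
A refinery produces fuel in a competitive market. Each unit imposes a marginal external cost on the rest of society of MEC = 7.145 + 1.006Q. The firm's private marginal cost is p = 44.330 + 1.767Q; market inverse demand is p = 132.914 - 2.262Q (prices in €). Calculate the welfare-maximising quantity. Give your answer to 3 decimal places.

Q* = 16.175

Social marginal cost = private MC + MEC = 51.475 + 2.773Q.
Set SMC = demand: 51.475 + 2.773Q = 132.914 - 2.262Q → Q* = 16.1746.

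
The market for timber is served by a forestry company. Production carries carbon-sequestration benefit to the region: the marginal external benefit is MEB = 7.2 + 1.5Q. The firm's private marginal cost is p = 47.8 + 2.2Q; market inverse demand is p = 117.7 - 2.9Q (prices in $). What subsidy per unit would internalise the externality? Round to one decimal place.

subsidy = $39.3 per unit

Social marginal cost = private MC − MEB = 40.6 + 0.7Q.
Set SMC = demand: 40.6 + 0.7Q = 117.7 - 2.9Q → Q* = 21.4167.
The Pigouvian subsidy equals MEB at Q*: 7.2 + 1.5×21.4167 = 39.3251.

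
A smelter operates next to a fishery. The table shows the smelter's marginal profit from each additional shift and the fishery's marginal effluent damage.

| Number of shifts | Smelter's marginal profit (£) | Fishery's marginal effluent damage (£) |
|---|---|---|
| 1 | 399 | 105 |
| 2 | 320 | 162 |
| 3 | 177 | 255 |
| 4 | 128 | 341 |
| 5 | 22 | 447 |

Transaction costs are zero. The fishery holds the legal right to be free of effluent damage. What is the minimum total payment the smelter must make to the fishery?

£267

Efficient level: marginal profit ≥ marginal effluent damage through level 2, so k* = 2.
With the fishery holding the right, the smelter must at least compensate total damage at k*: 105 + 162 = 267.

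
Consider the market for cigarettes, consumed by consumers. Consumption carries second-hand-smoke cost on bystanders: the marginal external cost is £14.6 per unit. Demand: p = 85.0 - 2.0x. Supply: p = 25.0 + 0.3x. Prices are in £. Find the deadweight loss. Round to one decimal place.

Market equilibrium (private): 25.0 + 0.3x = 85.0 - 2.0x → x_m = 26.0870.
Social marginal benefit = demand − MEC = 70.4 - 2.0x.
Set SMB = MC: 70.4 - 2.0x = 25.0 + 0.3x → x* = 19.7391.
The welfare-loss triangle has base |x_m − x*| and height MEC(x_m) (the vertical gap between SMB and MC is zero at x* and MEC at x_m).
DWL = ½ × 6.3479 × 14.6000 = 46.3397.

DWL = £46.3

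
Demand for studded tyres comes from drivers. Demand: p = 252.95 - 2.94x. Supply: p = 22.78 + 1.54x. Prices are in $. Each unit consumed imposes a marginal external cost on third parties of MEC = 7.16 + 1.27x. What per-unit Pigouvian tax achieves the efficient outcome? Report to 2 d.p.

tax = $56.42 per unit

Social marginal benefit = demand − MEC = 245.79 - 4.21x.
Set SMB = MC: 245.79 - 4.21x = 22.78 + 1.54x → x* = 38.7843.
The Pigouvian tax equals MEC at x*: 7.16 + 1.27×38.7843 = 56.4161.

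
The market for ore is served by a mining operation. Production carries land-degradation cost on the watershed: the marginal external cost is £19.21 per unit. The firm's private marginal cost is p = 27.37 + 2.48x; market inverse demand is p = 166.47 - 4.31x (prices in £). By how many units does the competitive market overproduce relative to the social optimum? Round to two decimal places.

Market equilibrium (private): 27.37 + 2.48x = 166.47 - 4.31x → x_m = 20.4860.
Social marginal cost = private MC + MEC = 46.58 + 2.48x.
Set SMC = demand: 46.58 + 2.48x = 166.47 - 4.31x → x* = 17.6568.
Gap = |20.4860 − 17.6568| = 2.8292.

2.83 units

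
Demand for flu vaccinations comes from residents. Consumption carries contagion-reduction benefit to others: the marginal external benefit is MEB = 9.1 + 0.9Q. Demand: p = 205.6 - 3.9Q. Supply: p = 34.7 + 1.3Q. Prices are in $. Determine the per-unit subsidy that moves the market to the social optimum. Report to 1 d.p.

Social marginal benefit = demand + MEB = 214.7 - 3.0Q.
Set SMB = MC: 214.7 - 3.0Q = 34.7 + 1.3Q → Q* = 41.8605.
The Pigouvian subsidy equals MEB at Q*: 9.1 + 0.9×41.8605 = 46.7745.

subsidy = $46.8 per unit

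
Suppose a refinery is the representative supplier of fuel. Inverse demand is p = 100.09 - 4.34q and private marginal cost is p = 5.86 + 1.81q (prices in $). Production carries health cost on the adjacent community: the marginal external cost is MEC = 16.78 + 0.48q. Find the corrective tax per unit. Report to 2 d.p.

Social marginal cost = private MC + MEC = 22.64 + 2.29q.
Set SMC = demand: 22.64 + 2.29q = 100.09 - 4.34q → q* = 11.6817.
The Pigouvian tax equals MEC at q*: 16.78 + 0.48×11.6817 = 22.3872.

tax = $22.39 per unit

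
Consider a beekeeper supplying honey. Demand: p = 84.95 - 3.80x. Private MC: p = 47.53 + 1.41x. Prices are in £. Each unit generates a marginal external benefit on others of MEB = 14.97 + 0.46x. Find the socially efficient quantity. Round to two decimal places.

Social marginal cost = private MC − MEB = 32.56 + 0.95x.
Set SMC = demand: 32.56 + 0.95x = 84.95 - 3.80x → x* = 11.0295.

x* = 11.03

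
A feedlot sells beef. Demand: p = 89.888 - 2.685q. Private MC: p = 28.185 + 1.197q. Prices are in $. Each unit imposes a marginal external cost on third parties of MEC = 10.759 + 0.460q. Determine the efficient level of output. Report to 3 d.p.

q* = 11.733

Social marginal cost = private MC + MEC = 38.944 + 1.657q.
Set SMC = demand: 38.944 + 1.657q = 89.888 - 2.685q → q* = 11.7328.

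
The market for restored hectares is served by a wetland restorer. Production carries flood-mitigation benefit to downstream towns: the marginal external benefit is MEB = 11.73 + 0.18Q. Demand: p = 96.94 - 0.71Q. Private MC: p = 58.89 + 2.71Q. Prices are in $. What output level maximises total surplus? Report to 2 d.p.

Q* = 15.36

Social marginal cost = private MC − MEB = 47.16 + 2.53Q.
Set SMC = demand: 47.16 + 2.53Q = 96.94 - 0.71Q → Q* = 15.3642.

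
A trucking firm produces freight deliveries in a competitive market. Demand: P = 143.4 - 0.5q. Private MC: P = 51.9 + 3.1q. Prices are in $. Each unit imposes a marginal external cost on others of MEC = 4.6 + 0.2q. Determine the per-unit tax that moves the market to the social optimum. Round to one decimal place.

Social marginal cost = private MC + MEC = 56.5 + 3.3q.
Set SMC = demand: 56.5 + 3.3q = 143.4 - 0.5q → q* = 22.8684.
The Pigouvian tax equals MEC at q*: 4.6 + 0.2×22.8684 = 9.1737.

tax = $9.2 per unit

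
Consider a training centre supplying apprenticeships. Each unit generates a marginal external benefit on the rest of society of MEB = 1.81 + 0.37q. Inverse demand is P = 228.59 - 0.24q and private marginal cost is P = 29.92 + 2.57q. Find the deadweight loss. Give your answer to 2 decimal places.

Market equilibrium (private): 29.92 + 2.57q = 228.59 - 0.24q → q_m = 70.7011.
Social marginal cost = private MC − MEB = 28.11 + 2.20q.
Set SMC = demand: 28.11 + 2.20q = 228.59 - 0.24q → q* = 82.1639.
The loss is the area between SMC and demand from q* to q_m; with linear curves that's a triangle of height MEB(q_m).
DWL = ½ × 11.4628 × 27.9694 = 160.3038.

DWL = 160.30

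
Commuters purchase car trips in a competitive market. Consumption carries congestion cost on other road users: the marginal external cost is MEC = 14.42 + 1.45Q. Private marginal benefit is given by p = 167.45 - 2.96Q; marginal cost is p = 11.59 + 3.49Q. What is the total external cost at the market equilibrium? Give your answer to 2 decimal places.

Market equilibrium (private): 11.59 + 3.49Q = 167.45 - 2.96Q → Q_m = 24.1643.
Total external cost = ∫₀^{Q_m} (14.42 + 1.45Q) dQ = 14.42×24.1643 + ½×1.45×24.1643² = 771.7864.

771.79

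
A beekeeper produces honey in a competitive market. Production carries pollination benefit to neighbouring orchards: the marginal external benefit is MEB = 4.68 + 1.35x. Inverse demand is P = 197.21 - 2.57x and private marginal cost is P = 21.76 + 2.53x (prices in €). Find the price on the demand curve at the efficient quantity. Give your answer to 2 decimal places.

Social marginal cost = private MC − MEB = 17.08 + 1.18x.
Set SMC = demand: 17.08 + 1.18x = 197.21 - 2.57x → x* = 48.0347.
Consumer price on the demand curve at x*: 197.21 − 2.57×48.0347 = 73.7608.

P = €73.76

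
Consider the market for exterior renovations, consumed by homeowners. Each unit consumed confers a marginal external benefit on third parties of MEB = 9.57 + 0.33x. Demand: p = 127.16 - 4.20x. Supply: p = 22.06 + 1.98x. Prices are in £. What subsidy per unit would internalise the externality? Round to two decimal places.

subsidy = £16.04 per unit

Social marginal benefit = demand + MEB = 136.73 - 3.87x.
Set SMB = MC: 136.73 - 3.87x = 22.06 + 1.98x → x* = 19.6017.
The Pigouvian subsidy equals MEB at x*: 9.57 + 0.33×19.6017 = 16.0386.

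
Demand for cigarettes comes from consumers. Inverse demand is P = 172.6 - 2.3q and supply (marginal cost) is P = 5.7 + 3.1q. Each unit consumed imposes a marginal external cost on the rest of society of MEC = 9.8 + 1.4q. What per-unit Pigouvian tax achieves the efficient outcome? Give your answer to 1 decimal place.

tax = 42.1 per unit

Social marginal benefit = demand − MEC = 162.8 - 3.7q.
Set SMB = MC: 162.8 - 3.7q = 5.7 + 3.1q → q* = 23.1029.
The Pigouvian tax equals MEC at q*: 9.8 + 1.4×23.1029 = 42.1441.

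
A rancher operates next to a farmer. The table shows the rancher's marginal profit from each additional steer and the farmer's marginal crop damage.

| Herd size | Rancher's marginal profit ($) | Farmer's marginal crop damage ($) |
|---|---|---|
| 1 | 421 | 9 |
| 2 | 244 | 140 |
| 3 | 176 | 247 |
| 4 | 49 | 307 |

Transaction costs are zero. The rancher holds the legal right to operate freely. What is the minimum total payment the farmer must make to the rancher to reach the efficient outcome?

Left alone the rancher would choose level 4 (marginal profit stays positive).
Efficient level: k* = 2 (marginal profit ≥ marginal crop damage through 2).
The farmer must at least cover the rancher's forgone profit from cutting 4→2: 176 + 49 = 225.

$225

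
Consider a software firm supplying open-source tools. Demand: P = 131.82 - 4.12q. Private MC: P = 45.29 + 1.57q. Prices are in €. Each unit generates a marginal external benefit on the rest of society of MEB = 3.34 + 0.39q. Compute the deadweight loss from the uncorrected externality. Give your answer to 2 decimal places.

Market equilibrium (private): 45.29 + 1.57q = 131.82 - 4.12q → q_m = 15.2074.
Social marginal cost = private MC − MEB = 41.95 + 1.18q.
Set SMC = demand: 41.95 + 1.18q = 131.82 - 4.12q → q* = 16.9566.
Between q* and q_m the wedge demand − SMC runs linearly from 0 to MEB(q_m), so the loss is a triangle.
DWL = ½ × 1.7492 × 9.2709 = 8.1083.

DWL = €8.11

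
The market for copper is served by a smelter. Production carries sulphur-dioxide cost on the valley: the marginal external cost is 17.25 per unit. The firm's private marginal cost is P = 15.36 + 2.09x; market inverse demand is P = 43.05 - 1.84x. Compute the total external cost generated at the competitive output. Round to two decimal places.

Market equilibrium (private): 15.36 + 2.09x = 43.05 - 1.84x → x_m = 7.0458.
Total external cost = MEC × x_m = 17.25 × 7.0458 = 121.5401.

121.54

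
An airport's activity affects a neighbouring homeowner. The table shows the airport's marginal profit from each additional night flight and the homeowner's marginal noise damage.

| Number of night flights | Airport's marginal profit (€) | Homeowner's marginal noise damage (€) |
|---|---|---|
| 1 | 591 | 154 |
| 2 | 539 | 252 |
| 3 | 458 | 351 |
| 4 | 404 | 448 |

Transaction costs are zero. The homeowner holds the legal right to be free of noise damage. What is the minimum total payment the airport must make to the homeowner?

€757

Efficient level: marginal profit ≥ marginal noise damage through level 3, so k* = 3.
With the homeowner holding the right, the airport must at least compensate total damage at k*: 154 + 252 + 351 = 757.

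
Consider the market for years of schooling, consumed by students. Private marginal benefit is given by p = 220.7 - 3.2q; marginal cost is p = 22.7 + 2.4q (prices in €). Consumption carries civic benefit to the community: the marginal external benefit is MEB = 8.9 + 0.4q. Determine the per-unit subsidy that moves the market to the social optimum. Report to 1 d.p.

Social marginal benefit = demand + MEB = 229.6 - 2.8q.
Set SMB = MC: 229.6 - 2.8q = 22.7 + 2.4q → q* = 39.7885.
The Pigouvian subsidy equals MEB at q*: 8.9 + 0.4×39.7885 = 24.8154.

subsidy = €24.8 per unit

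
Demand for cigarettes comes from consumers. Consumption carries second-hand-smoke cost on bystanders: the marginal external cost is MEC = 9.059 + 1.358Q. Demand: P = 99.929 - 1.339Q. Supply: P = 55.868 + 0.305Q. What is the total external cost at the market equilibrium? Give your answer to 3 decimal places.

730.516

Market equilibrium (private): 55.868 + 0.305Q = 99.929 - 1.339Q → Q_m = 26.8011.
Total external cost = ∫₀^{Q_m} (9.059 + 1.358Q) dQ = 9.059×26.8011 + ½×1.358×26.8011² = 730.5162.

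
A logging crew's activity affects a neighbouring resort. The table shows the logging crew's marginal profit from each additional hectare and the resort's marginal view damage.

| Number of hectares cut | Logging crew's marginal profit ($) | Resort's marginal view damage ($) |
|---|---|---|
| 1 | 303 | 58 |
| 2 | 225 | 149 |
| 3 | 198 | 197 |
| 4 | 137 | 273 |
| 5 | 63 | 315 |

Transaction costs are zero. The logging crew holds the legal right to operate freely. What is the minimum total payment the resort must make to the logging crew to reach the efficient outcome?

Left alone the logging crew would choose level 5 (marginal profit stays positive).
Efficient level: k* = 3 (marginal profit ≥ marginal view damage through 3).
The resort must at least cover the logging crew's forgone profit from cutting 5→3: 137 + 63 = 200.

$200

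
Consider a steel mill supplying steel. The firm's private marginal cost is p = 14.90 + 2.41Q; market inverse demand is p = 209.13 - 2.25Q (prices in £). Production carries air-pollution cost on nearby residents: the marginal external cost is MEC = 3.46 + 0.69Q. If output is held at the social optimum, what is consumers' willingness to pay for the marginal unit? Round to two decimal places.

P = £128.90

Social marginal cost = private MC + MEC = 18.36 + 3.10Q.
Set SMC = demand: 18.36 + 3.10Q = 209.13 - 2.25Q → Q* = 35.6579.
Consumer price on the demand curve at Q*: 209.13 − 2.25×35.6579 = 128.8997.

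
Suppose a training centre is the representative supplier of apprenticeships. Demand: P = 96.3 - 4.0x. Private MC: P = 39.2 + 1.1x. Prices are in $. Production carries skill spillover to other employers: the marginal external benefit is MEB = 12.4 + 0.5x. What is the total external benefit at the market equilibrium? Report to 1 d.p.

$170.2

Market equilibrium (private): 39.2 + 1.1x = 96.3 - 4.0x → x_m = 11.1961.
Total external benefit = ∫₀^{x_m} (12.4 + 0.5x) dx = 12.4×11.1961 + ½×0.5×11.1961² = 170.1698.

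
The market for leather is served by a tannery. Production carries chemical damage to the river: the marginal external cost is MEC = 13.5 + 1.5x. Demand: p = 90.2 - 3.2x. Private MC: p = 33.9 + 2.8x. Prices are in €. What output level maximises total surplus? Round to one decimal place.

x* = 5.7

Social marginal cost = private MC + MEC = 47.4 + 4.3x.
Set SMC = demand: 47.4 + 4.3x = 90.2 - 3.2x → x* = 5.7067.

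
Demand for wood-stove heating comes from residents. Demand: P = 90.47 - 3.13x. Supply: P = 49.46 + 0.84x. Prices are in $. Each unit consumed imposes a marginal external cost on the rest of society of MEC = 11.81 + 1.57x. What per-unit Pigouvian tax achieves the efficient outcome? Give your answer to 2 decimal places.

Social marginal benefit = demand − MEC = 78.66 - 4.70x.
Set SMB = MC: 78.66 - 4.70x = 49.46 + 0.84x → x* = 5.2708.
The Pigouvian tax equals MEC at x*: 11.81 + 1.57×5.2708 = 20.0852.

tax = $20.09 per unit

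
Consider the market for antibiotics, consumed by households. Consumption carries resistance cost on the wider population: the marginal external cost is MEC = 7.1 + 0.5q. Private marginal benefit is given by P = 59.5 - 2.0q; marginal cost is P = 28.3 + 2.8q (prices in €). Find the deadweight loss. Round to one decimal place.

DWL = €10.1

Market equilibrium (private): 28.3 + 2.8q = 59.5 - 2.0q → q_m = 6.5000.
Social marginal benefit = demand − MEC = 52.4 - 2.5q.
Set SMB = MC: 52.4 - 2.5q = 28.3 + 2.8q → q* = 4.5472.
The loss is the area between SMB and MC from q* to q_m; with linear curves that's a triangle of height MEC(q_m).
DWL = ½ × 1.9528 × 10.3500 = 10.1057.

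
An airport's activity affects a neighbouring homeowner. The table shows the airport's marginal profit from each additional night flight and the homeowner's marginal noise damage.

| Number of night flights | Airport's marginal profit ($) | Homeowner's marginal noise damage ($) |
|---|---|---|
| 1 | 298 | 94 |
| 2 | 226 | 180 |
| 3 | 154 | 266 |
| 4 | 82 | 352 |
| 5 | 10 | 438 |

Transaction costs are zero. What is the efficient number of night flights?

2

Bargaining reaches the level where marginal profit last exceeds marginal noise damage.
That holds through level 2 (226 ≥ 180) but not at 3 (154 < 266).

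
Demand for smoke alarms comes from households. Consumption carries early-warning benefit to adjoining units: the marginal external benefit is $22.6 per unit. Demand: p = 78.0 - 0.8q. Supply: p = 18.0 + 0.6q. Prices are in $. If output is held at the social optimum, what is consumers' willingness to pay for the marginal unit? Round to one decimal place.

P = $30.8

Social marginal benefit = demand + MEB = 100.6 - 0.8q.
Set SMB = MC: 100.6 - 0.8q = 18.0 + 0.6q → q* = 59.0000.
Consumer price on the demand curve at q*: 78.0 − 0.8×59.0000 = 30.8000.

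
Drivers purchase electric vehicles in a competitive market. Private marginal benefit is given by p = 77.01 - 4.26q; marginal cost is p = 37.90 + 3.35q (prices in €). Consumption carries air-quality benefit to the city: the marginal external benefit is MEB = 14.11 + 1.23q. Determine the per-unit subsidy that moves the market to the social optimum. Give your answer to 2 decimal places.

subsidy = €24.37 per unit

Social marginal benefit = demand + MEB = 91.12 - 3.03q.
Set SMB = MC: 91.12 - 3.03q = 37.90 + 3.35q → q* = 8.3417.
The Pigouvian subsidy equals MEB at q*: 14.11 + 1.23×8.3417 = 24.3703.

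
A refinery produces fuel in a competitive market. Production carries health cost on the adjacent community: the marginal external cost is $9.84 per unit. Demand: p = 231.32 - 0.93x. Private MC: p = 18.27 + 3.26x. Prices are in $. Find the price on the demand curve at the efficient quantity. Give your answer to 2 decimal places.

Social marginal cost = private MC + MEC = 28.11 + 3.26x.
Set SMC = demand: 28.11 + 3.26x = 231.32 - 0.93x → x* = 48.4988.
Consumer price on the demand curve at x*: 231.32 − 0.93×48.4988 = 186.2161.

P = $186.22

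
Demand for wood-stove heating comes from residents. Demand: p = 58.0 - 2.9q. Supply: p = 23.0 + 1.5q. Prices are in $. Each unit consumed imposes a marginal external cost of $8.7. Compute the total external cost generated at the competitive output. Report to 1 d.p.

Market equilibrium (private): 23.0 + 1.5q = 58.0 - 2.9q → q_m = 7.9545.
Total external cost = MEC × q_m = 8.7 × 7.9545 = 69.2042.

$69.2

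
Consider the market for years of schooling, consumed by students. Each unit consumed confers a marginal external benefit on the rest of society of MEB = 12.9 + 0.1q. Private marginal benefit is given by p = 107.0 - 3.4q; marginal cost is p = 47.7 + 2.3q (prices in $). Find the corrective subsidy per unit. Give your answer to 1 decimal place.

Social marginal benefit = demand + MEB = 119.9 - 3.3q.
Set SMB = MC: 119.9 - 3.3q = 47.7 + 2.3q → q* = 12.8929.
The Pigouvian subsidy equals MEB at q*: 12.9 + 0.1×12.8929 = 14.1893.

subsidy = $14.2 per unit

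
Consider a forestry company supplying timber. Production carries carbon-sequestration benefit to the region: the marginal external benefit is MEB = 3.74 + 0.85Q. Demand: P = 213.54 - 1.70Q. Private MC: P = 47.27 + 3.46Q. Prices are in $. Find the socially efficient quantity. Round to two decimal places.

Q* = 39.45

Social marginal cost = private MC − MEB = 43.53 + 2.61Q.
Set SMC = demand: 43.53 + 2.61Q = 213.54 - 1.70Q → Q* = 39.4455.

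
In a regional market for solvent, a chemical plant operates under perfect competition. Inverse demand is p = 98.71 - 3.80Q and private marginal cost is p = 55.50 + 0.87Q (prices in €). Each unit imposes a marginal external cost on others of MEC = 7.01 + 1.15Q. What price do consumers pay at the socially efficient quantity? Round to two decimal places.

P = €75.07

Social marginal cost = private MC + MEC = 62.51 + 2.02Q.
Set SMC = demand: 62.51 + 2.02Q = 98.71 - 3.80Q → Q* = 6.2199.
Consumer price on the demand curve at Q*: 98.71 − 3.80×6.2199 = 75.0744.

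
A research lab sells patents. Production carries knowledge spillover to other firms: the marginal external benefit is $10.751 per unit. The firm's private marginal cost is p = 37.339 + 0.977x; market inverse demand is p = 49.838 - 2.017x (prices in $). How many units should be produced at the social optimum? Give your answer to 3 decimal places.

x* = 7.766

Social marginal cost = private MC − MEB = 26.588 + 0.977x.
Set SMC = demand: 26.588 + 0.977x = 49.838 - 2.017x → x* = 7.7655.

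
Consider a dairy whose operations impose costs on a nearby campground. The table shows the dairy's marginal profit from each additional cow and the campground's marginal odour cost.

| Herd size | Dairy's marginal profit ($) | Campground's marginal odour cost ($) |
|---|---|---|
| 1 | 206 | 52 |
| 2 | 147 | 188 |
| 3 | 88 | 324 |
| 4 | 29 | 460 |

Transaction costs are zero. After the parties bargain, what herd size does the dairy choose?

Bargaining reaches the level where marginal profit last exceeds marginal odour cost.
That holds through level 1 (206 ≥ 52) but not at 2 (147 < 188).

1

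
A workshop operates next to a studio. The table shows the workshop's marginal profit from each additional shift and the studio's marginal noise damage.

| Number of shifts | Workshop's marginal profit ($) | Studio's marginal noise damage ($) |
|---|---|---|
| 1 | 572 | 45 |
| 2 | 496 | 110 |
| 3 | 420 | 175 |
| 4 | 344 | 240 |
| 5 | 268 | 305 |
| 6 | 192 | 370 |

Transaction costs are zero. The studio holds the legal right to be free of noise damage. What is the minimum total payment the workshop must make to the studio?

$570

Efficient level: marginal profit ≥ marginal noise damage through level 4, so k* = 4.
With the studio holding the right, the workshop must at least compensate total damage at k*: 45 + 110 + 175 + 240 = 570.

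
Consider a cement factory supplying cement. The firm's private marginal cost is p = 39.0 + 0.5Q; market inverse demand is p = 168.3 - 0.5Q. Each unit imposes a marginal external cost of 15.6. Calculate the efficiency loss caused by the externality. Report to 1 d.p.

Market equilibrium (private): 39.0 + 0.5Q = 168.3 - 0.5Q → Q_m = 129.3000.
Social marginal cost = private MC + MEC = 54.6 + 0.5Q.
Set SMC = demand: 54.6 + 0.5Q = 168.3 - 0.5Q → Q* = 113.7000.
The loss is the area between SMC and demand from Q* to Q_m; with linear curves that's a triangle of height MEC(Q_m).
DWL = ½ × 15.6000 × 15.6000 = 121.6800.

DWL = 121.7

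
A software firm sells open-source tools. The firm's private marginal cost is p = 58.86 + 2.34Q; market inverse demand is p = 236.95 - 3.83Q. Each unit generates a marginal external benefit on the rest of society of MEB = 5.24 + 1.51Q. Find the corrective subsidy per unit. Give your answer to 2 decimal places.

Social marginal cost = private MC − MEB = 53.62 + 0.83Q.
Set SMC = demand: 53.62 + 0.83Q = 236.95 - 3.83Q → Q* = 39.3412.
The Pigouvian subsidy equals MEB at Q*: 5.24 + 1.51×39.3412 = 64.6452.

subsidy = 64.65 per unit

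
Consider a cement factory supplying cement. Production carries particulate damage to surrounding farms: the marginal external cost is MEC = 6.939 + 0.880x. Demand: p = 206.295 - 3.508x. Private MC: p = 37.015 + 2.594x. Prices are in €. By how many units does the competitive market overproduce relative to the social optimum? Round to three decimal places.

4.490 units

Market equilibrium (private): 37.015 + 2.594x = 206.295 - 3.508x → x_m = 27.7417.
Social marginal cost = private MC + MEC = 43.954 + 3.474x.
Set SMC = demand: 43.954 + 3.474x = 206.295 - 3.508x → x* = 23.2514.
Gap = |27.7417 − 23.2514| = 4.4903.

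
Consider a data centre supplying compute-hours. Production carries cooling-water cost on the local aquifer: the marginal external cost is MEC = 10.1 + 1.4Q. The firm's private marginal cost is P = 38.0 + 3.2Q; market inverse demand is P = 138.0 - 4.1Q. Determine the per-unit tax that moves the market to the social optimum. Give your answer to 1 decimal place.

tax = 24.6 per unit

Social marginal cost = private MC + MEC = 48.1 + 4.6Q.
Set SMC = demand: 48.1 + 4.6Q = 138.0 - 4.1Q → Q* = 10.3333.
The Pigouvian tax equals MEC at Q*: 10.1 + 1.4×10.3333 = 24.5666.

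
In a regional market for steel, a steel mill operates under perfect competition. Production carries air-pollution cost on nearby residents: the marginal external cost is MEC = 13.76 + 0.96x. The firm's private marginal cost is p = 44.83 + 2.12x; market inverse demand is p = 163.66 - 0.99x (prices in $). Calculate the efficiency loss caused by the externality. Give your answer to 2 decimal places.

Market equilibrium (private): 44.83 + 2.12x = 163.66 - 0.99x → x_m = 38.2090.
Social marginal cost = private MC + MEC = 58.59 + 3.08x.
Set SMC = demand: 58.59 + 3.08x = 163.66 - 0.99x → x* = 25.8157.
The welfare-loss triangle has base |x_m − x*| and height MEC(x_m) (the vertical gap between SMC and demand is zero at x* and MEC at x_m).
DWL = ½ × 12.3933 × 50.4406 = 312.5627.

DWL = $312.56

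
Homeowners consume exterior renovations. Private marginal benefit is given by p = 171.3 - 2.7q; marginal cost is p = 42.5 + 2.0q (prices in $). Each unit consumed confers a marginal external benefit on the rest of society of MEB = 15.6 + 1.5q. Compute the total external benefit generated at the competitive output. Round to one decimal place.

Market equilibrium (private): 42.5 + 2.0q = 171.3 - 2.7q → q_m = 27.4043.
Total external benefit = ∫₀^{q_m} (15.6 + 1.5q) dq = 15.6×27.4043 + ½×1.5×27.4043² = 990.7538.

$990.8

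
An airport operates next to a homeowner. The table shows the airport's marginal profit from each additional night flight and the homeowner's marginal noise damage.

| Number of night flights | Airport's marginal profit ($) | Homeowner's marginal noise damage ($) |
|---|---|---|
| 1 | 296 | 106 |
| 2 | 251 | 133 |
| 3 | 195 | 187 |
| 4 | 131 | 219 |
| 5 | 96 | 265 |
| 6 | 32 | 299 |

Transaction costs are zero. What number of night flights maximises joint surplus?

3

Bargaining reaches the level where marginal profit last exceeds marginal noise damage.
That holds through level 3 (195 ≥ 187) but not at 4 (131 < 219).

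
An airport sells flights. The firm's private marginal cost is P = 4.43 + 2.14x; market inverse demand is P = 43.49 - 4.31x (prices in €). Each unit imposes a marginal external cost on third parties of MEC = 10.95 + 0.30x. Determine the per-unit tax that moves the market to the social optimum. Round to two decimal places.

tax = €12.20 per unit

Social marginal cost = private MC + MEC = 15.38 + 2.44x.
Set SMC = demand: 15.38 + 2.44x = 43.49 - 4.31x → x* = 4.1644.
The Pigouvian tax equals MEC at x*: 10.95 + 0.30×4.1644 = 12.1993.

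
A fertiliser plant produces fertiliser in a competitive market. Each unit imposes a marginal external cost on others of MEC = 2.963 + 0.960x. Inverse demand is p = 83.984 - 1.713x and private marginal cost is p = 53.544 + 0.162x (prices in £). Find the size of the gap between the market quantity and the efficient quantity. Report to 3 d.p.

6.543 units

Market equilibrium (private): 53.544 + 0.162x = 83.984 - 1.713x → x_m = 16.2347.
Social marginal cost = private MC + MEC = 56.507 + 1.122x.
Set SMC = demand: 56.507 + 1.122x = 83.984 - 1.713x → x* = 9.6921.
Gap = |16.2347 − 9.6921| = 6.5426.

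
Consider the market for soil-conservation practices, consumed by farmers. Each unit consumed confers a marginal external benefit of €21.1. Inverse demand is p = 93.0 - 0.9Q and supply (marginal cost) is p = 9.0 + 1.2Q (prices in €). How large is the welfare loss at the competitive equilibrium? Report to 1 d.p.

Market equilibrium (private): 9.0 + 1.2Q = 93.0 - 0.9Q → Q_m = 40.0000.
Social marginal benefit = demand + MEB = 114.1 - 0.9Q.
Set SMB = MC: 114.1 - 0.9Q = 9.0 + 1.2Q → Q* = 50.0476.
Between Q* and Q_m the wedge SMB − MC runs linearly from 0 to MEB(Q_m), so the loss is a triangle.
DWL = ½ × 10.0476 × 21.1000 = 106.0022.

DWL = €106.0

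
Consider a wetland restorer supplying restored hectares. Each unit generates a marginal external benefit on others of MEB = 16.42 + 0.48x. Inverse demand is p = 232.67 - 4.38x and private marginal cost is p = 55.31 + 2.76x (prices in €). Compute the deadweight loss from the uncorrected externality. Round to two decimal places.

Market equilibrium (private): 55.31 + 2.76x = 232.67 - 4.38x → x_m = 24.8403.
Social marginal cost = private MC − MEB = 38.89 + 2.28x.
Set SMC = demand: 38.89 + 2.28x = 232.67 - 4.38x → x* = 29.0961.
Height of the DWL triangle at x_m is demand(x_m) − SMC(x_m) = MEB(x_m) = 28.3434.
DWL = ½ × 4.2558 × 28.3434 = 60.3119.

DWL = €60.31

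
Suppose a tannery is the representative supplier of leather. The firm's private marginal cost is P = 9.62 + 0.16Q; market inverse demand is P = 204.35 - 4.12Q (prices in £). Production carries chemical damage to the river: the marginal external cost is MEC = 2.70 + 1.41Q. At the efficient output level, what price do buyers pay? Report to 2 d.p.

P = £65.31

Social marginal cost = private MC + MEC = 12.32 + 1.57Q.
Set SMC = demand: 12.32 + 1.57Q = 204.35 - 4.12Q → Q* = 33.7487.
Consumer price on the demand curve at Q*: 204.35 − 4.12×33.7487 = 65.3054.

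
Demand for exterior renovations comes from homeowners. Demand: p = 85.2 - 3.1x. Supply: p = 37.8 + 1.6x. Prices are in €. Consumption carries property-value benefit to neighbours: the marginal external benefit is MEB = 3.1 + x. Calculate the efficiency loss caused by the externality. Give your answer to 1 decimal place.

DWL = €23.5

Market equilibrium (private): 37.8 + 1.6x = 85.2 - 3.1x → x_m = 10.0851.
Social marginal benefit = demand + MEB = 88.3 - 2.1x.
Set SMB = MC: 88.3 - 2.1x = 37.8 + 1.6x → x* = 13.6486.
The loss is the area between SMB and MC from x* to x_m; with linear curves that's a triangle of height MEB(x_m).
DWL = ½ × 3.5635 × 13.1851 = 23.4926.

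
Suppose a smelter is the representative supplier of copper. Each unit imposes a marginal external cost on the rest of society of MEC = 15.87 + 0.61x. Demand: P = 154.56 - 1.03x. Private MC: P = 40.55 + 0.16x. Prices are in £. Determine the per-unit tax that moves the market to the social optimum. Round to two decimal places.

tax = £49.13 per unit

Social marginal cost = private MC + MEC = 56.42 + 0.77x.
Set SMC = demand: 56.42 + 0.77x = 154.56 - 1.03x → x* = 54.5222.
The Pigouvian tax equals MEC at x*: 15.87 + 0.61×54.5222 = 49.1285.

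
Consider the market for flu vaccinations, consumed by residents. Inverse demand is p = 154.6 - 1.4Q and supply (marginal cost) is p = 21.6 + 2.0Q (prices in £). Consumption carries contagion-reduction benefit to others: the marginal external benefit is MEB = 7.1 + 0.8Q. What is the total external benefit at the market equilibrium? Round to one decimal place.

£889.8

Market equilibrium (private): 21.6 + 2.0Q = 154.6 - 1.4Q → Q_m = 39.1176.
Total external benefit = ∫₀^{Q_m} (7.1 + 0.8Q) dQ = 7.1×39.1176 + ½×0.8×39.1176² = 889.8096.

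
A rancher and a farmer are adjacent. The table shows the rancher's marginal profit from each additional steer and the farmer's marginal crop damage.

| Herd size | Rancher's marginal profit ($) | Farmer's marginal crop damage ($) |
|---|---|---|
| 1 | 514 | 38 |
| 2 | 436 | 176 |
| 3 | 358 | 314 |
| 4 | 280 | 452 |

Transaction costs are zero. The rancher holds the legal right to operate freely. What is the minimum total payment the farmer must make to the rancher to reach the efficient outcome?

$280

Left alone the rancher would choose level 4 (marginal profit stays positive).
Efficient level: k* = 3 (marginal profit ≥ marginal crop damage through 3).
The farmer must at least cover the rancher's forgone profit from cutting 4→3: 280 = 280.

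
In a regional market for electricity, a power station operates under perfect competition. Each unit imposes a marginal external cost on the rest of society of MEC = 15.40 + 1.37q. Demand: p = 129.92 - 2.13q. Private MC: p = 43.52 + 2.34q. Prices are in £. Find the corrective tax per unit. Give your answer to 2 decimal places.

Social marginal cost = private MC + MEC = 58.92 + 3.71q.
Set SMC = demand: 58.92 + 3.71q = 129.92 - 2.13q → q* = 12.1575.
The Pigouvian tax equals MEC at q*: 15.40 + 1.37×12.1575 = 32.0558.

tax = £32.06 per unit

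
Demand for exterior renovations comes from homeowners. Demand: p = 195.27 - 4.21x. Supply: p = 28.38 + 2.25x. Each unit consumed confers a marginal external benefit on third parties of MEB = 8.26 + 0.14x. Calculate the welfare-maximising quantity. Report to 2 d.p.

x* = 27.71

Social marginal benefit = demand + MEB = 203.53 - 4.07x.
Set SMB = MC: 203.53 - 4.07x = 28.38 + 2.25x → x* = 27.7136.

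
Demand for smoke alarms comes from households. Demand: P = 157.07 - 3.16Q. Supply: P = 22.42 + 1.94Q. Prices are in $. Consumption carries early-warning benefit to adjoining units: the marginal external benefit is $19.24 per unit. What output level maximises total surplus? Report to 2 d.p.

Social marginal benefit = demand + MEB = 176.31 - 3.16Q.
Set SMB = MC: 176.31 - 3.16Q = 22.42 + 1.94Q → Q* = 30.1745.

Q* = 30.17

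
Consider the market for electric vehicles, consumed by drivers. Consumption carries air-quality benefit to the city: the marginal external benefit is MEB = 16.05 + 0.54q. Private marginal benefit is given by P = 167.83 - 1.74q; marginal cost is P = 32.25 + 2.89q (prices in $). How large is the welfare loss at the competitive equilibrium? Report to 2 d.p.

Market equilibrium (private): 32.25 + 2.89q = 167.83 - 1.74q → q_m = 29.2829.
Social marginal benefit = demand + MEB = 183.88 - 1.20q.
Set SMB = MC: 183.88 - 1.20q = 32.25 + 2.89q → q* = 37.0733.
Between q* and q_m the wedge SMB − MC runs linearly from 0 to MEB(q_m), so the loss is a triangle.
DWL = ½ × 7.7904 × 31.8628 = 124.1120.

DWL = $124.11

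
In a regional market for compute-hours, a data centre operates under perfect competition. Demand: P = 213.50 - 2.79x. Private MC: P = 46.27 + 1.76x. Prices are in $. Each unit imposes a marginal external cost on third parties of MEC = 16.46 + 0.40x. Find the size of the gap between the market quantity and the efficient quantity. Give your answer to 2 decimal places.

Market equilibrium (private): 46.27 + 1.76x = 213.50 - 2.79x → x_m = 36.7538.
Social marginal cost = private MC + MEC = 62.73 + 2.16x.
Set SMC = demand: 62.73 + 2.16x = 213.50 - 2.79x → x* = 30.4586.
Gap = |36.7538 − 30.4586| = 6.2952.

6.30 units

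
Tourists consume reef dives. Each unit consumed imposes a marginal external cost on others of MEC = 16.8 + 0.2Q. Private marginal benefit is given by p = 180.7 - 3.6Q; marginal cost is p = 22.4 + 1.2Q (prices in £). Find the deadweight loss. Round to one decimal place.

Market equilibrium (private): 22.4 + 1.2Q = 180.7 - 3.6Q → Q_m = 32.9792.
Social marginal benefit = demand − MEC = 163.9 - 3.8Q.
Set SMB = MC: 163.9 - 3.8Q = 22.4 + 1.2Q → Q* = 28.3000.
Between Q* and Q_m the wedge MC − SMB runs linearly from 0 to MEC(Q_m), so the loss is a triangle.
DWL = ½ × 4.6792 × 23.3958 = 54.7368.

DWL = £54.7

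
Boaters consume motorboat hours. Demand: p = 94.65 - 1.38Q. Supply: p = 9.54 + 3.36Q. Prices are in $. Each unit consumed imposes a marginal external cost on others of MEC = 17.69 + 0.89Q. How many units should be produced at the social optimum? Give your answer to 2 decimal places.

Social marginal benefit = demand − MEC = 76.96 - 2.27Q.
Set SMB = MC: 76.96 - 2.27Q = 9.54 + 3.36Q → Q* = 11.9751.

Q* = 11.98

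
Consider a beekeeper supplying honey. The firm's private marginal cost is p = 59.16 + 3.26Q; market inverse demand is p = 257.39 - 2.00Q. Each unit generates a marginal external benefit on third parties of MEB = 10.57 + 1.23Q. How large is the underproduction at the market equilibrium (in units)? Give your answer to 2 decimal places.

14.13 units

Market equilibrium (private): 59.16 + 3.26Q = 257.39 - 2.00Q → Q_m = 37.6863.
Social marginal cost = private MC − MEB = 48.59 + 2.03Q.
Set SMC = demand: 48.59 + 2.03Q = 257.39 - 2.00Q → Q* = 51.8114.
Gap = |37.6863 − 51.8114| = 14.1251.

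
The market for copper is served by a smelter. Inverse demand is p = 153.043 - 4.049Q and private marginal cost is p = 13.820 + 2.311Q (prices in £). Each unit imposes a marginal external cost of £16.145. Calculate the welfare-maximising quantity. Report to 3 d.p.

Social marginal cost = private MC + MEC = 29.965 + 2.311Q.
Set SMC = demand: 29.965 + 2.311Q = 153.043 - 4.049Q → Q* = 19.3519.

Q* = 19.352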